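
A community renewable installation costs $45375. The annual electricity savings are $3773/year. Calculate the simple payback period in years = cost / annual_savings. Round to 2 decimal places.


Simple payback period = initial cost / annual savings
Payback = 45375 / 3773
Payback = 12.03 years

12.03


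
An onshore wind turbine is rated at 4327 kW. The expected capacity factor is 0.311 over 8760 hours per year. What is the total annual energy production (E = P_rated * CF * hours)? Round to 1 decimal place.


Annual energy = rated_kW * capacity_factor * hours_per_year
Given: P_rated = 4327 kW, CF = 0.311, hours = 8760
E = 4327 * 0.311 * 8760
E = 11788305.7 kWh

11788305.7


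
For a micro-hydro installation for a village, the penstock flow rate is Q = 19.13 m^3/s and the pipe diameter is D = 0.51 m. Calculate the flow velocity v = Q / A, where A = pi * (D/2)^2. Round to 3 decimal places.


Compute pipe cross-sectional area:
  A = pi * (D/2)^2 = pi * (0.51/2)^2 = 0.2043 m^2
Calculate velocity:
  v = Q / A = 19.13 / 0.2043
  v = 93.645 m/s

93.645


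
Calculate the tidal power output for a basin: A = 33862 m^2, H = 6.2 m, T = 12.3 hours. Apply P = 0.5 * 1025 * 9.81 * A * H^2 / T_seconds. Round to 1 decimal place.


Convert period to seconds: T = 12.3 * 3600 = 44280.0 s
H^2 = 6.2^2 = 38.44
P = 0.5 * rho * g * A * H^2 / T
P = 0.5 * 1025 * 9.81 * 33862 * 38.44 / 44280.0
P = 147792.1 W

147792.1


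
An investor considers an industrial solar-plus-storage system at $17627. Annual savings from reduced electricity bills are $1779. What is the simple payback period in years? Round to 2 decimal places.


Simple payback period = initial cost / annual savings
Payback = 17627 / 1779
Payback = 9.91 years

9.91


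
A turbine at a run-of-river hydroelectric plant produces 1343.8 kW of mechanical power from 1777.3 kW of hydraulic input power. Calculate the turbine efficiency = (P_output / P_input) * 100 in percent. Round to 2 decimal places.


Turbine efficiency = (output power / input power) * 100
eta = (1343.8 / 1777.3) * 100
eta = 75.61%

75.61


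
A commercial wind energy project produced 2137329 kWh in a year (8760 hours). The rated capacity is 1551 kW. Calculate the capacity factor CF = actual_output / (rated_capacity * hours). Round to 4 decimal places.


Capacity factor = actual output / maximum possible output
Maximum possible = rated * hours = 1551 * 8760 = 13586760 kWh
CF = 2137329 / 13586760
CF = 0.1573

0.1573


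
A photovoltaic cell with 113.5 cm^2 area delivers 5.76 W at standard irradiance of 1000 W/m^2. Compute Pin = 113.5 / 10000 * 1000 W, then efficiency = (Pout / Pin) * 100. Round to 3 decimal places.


First compute the input power:
  Pin = area_cm2 / 10000 * G = 113.5 / 10000 * 1000 = 11.35 W
Then compute efficiency:
  Efficiency = (Pout / Pin) * 100 = (5.76 / 11.35) * 100
  Efficiency = 50.749%

50.749


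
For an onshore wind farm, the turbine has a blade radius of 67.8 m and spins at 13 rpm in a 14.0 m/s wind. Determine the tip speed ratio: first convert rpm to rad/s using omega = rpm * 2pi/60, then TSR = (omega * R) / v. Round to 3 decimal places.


Convert rotational speed to rad/s:
  omega = 13 * 2 * pi / 60 = 1.3614 rad/s
Compute tip speed:
  v_tip = omega * R = 1.3614 * 67.8 = 92.3 m/s
Tip speed ratio:
  TSR = v_tip / v_wind = 92.3 / 14.0 = 6.593

6.593


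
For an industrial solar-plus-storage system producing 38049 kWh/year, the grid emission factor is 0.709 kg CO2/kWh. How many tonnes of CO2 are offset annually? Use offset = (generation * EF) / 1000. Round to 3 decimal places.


CO2 offset in kg = generation * emission_factor
CO2 offset = 38049 * 0.709 = 26976.74 kg
Convert to tonnes:
  CO2 offset = 26976.74 / 1000 = 26.977 tonnes

26.977


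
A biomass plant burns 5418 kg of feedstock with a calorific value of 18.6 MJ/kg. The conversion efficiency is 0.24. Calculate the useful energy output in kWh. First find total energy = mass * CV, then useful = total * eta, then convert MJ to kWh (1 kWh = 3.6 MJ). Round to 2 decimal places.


Total energy = mass * CV = 5418 * 18.6 = 100774.8 MJ
Useful energy = total * eta = 100774.8 * 0.24 = 24185.95 MJ
Convert to kWh: 24185.95 / 3.6
Useful energy = 6718.32 kWh

6718.32


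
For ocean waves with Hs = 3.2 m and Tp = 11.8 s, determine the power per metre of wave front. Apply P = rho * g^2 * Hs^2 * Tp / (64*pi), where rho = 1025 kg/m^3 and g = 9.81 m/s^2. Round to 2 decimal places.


Apply wave power formula:
  g^2 = 9.81^2 = 96.2361
  Hs^2 = 3.2^2 = 10.24
  Numerator = rho * g^2 * Hs^2 * Tp = 1025 * 96.2361 * 10.24 * 11.8 = 11919110.45
  Denominator = 64 * pi = 201.0619
  P = 11919110.45 / 201.0619 = 59280.79 W/m

59280.79


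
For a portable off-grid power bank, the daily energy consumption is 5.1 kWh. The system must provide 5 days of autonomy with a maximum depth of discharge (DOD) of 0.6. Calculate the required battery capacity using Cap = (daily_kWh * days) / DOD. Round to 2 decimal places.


Total energy needed = daily * days = 5.1 * 5 = 25.5 kWh
Account for depth of discharge:
  Cap = total_energy / DOD = 25.5 / 0.6
  Cap = 42.50 kWh

42.50


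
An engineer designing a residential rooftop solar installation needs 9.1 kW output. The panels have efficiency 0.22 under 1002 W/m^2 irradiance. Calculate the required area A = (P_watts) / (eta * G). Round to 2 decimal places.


Convert target power to watts: P = 9.1 * 1000 = 9100.0 W
Compute denominator: eta * G = 0.22 * 1002 = 220.44
Required area A = P / (eta * G) = 9100.0 / 220.44
A = 41.28 m^2

41.28


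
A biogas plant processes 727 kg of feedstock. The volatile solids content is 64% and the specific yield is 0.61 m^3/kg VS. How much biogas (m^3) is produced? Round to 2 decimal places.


Compute volatile solids:
  VS = mass * VS_fraction = 727 * 0.64 = 465.28 kg
Calculate biogas volume:
  Biogas = VS * specific_yield = 465.28 * 0.61
  Biogas = 283.82 m^3

283.82


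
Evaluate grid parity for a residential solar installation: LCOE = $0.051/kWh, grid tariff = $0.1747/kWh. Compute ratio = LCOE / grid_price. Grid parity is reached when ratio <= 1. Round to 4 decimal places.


Compare LCOE to grid price:
  LCOE = $0.051/kWh, Grid price = $0.1747/kWh
  Ratio = LCOE / grid_price = 0.051 / 0.1747 = 0.2919
  Grid parity achieved (ratio <= 1)? yes

0.2919


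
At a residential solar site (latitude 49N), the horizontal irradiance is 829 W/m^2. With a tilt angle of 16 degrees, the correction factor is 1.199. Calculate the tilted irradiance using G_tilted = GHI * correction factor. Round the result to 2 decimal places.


Identify the given values:
  GHI = 829 W/m^2, tilt correction factor = 1.199
Apply the formula G_tilted = GHI * factor:
  G_tilted = 829 * 1.199
  G_tilted = 993.97 W/m^2

993.97


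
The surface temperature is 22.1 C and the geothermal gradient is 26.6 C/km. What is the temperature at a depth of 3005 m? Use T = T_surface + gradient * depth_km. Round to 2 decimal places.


Convert depth to km: 3005 / 1000 = 3.005 km
Temperature increase = gradient * depth_km = 26.6 * 3.005 = 79.93 C
Temperature at depth = T_surface + delta_T = 22.1 + 79.93
T = 102.03 C

102.03


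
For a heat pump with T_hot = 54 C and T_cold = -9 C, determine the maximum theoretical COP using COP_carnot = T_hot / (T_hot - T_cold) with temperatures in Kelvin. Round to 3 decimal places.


Convert to Kelvin:
  T_hot = 54 + 273.15 = 327.15 K
  T_cold = -9 + 273.15 = 264.15 K
Apply Carnot COP formula:
  COP = T_hot_K / (T_hot_K - T_cold_K) = 327.15 / 63.0
  COP = 5.193

5.193


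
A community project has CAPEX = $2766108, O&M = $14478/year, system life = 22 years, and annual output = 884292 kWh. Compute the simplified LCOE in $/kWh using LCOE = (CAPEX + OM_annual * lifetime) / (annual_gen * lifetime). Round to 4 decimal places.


Total cost = CAPEX + OM * lifetime = 2766108 + 14478 * 22 = 2766108 + 318516 = 3084624
Total generation = annual * lifetime = 884292 * 22 = 19454424 kWh
LCOE = 3084624 / 19454424
LCOE = 0.1586 $/kWh

0.1586


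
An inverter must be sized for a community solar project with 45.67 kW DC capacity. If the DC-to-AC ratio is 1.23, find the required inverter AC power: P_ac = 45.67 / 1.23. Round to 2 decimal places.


The inverter AC capacity is determined by the DC/AC ratio.
Given: P_dc = 45.67 kW, DC/AC ratio = 1.23
P_ac = P_dc / ratio = 45.67 / 1.23
P_ac = 37.13 kW

37.13


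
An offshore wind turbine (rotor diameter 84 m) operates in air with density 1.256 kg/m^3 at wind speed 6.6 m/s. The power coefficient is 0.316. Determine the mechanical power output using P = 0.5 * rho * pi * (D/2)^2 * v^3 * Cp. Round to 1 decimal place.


Step 1 -- Compute swept area:
  A = pi * (D/2)^2 = pi * (84/2)^2 = 5541.77 m^2
Step 2 -- Apply wind power equation:
  P = 0.5 * rho * A * v^3 * Cp
  v^3 = 6.6^3 = 287.496
  P = 0.5 * 1.256 * 5541.77 * 287.496 * 0.316
  P = 316174.6 W

316174.6


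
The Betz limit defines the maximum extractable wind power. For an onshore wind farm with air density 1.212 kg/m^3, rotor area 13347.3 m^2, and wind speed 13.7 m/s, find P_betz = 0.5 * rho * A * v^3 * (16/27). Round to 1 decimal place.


The Betz coefficient Cp_max = 16/27 = 0.5926
v^3 = 13.7^3 = 2571.353
P_betz = 0.5 * rho * A * v^3 * Cp_max
P_betz = 0.5 * 1.212 * 13347.3 * 2571.353 * 0.5926
P_betz = 12324915.9 W

12324915.9


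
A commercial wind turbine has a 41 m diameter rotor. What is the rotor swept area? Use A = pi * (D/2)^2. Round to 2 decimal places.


Compute the rotor radius:
  r = D / 2 = 41 / 2 = 20.5 m
Calculate swept area:
  A = pi * r^2 = pi * 20.5^2
  A = 1320.25 m^2

1320.25


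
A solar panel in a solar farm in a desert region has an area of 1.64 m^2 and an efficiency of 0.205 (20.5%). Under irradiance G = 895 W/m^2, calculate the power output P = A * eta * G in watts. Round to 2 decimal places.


Use the solar power formula P = A * eta * G.
Given: A = 1.64 m^2, eta = 0.205, G = 895 W/m^2
P = 1.64 * 0.205 * 895
P = 300.90 W

300.90


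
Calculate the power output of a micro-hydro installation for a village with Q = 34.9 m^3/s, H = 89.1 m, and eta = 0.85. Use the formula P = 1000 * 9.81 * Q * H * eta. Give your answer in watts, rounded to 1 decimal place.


Apply the hydropower formula P = rho * g * Q * H * eta
rho * g = 1000 * 9.81 = 9810.0
P = 9810.0 * 34.9 * 89.1 * 0.85
P = 25929316.2 W

25929316.2


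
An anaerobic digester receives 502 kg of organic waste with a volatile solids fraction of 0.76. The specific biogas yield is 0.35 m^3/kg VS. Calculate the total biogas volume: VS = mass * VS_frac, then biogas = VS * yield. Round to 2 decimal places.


Compute volatile solids:
  VS = mass * VS_fraction = 502 * 0.76 = 381.52 kg
Calculate biogas volume:
  Biogas = VS * specific_yield = 381.52 * 0.35
  Biogas = 133.53 m^3

133.53


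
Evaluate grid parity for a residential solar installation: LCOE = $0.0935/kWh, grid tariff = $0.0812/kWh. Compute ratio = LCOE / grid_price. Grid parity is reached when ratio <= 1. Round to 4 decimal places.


Compare LCOE to grid price:
  LCOE = $0.0935/kWh, Grid price = $0.0812/kWh
  Ratio = LCOE / grid_price = 0.0935 / 0.0812 = 1.1515
  Grid parity achieved (ratio <= 1)? no

1.1515


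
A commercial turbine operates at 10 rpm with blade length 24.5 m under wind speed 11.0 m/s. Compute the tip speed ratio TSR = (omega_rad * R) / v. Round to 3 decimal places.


Convert rotational speed to rad/s:
  omega = 10 * 2 * pi / 60 = 1.0472 rad/s
Compute tip speed:
  v_tip = omega * R = 1.0472 * 24.5 = 25.656 m/s
Tip speed ratio:
  TSR = v_tip / v_wind = 25.656 / 11.0 = 2.332

2.332


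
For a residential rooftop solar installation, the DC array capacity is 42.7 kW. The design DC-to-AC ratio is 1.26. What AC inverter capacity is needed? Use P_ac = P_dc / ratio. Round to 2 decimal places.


The inverter AC capacity is determined by the DC/AC ratio.
Given: P_dc = 42.7 kW, DC/AC ratio = 1.26
P_ac = P_dc / ratio = 42.7 / 1.26
P_ac = 33.89 kW

33.89


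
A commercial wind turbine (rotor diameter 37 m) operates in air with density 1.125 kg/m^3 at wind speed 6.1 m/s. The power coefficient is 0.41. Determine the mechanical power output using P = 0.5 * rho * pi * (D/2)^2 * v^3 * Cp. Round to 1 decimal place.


Step 1 -- Compute swept area:
  A = pi * (D/2)^2 = pi * (37/2)^2 = 1075.21 m^2
Step 2 -- Apply wind power equation:
  P = 0.5 * rho * A * v^3 * Cp
  v^3 = 6.1^3 = 226.981
  P = 0.5 * 1.125 * 1075.21 * 226.981 * 0.41
  P = 56284.6 W

56284.6


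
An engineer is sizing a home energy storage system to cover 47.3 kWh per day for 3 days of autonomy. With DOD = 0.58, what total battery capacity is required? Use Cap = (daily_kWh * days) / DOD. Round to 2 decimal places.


Total energy needed = daily * days = 47.3 * 3 = 141.9 kWh
Account for depth of discharge:
  Cap = total_energy / DOD = 141.9 / 0.58
  Cap = 244.66 kWh

244.66


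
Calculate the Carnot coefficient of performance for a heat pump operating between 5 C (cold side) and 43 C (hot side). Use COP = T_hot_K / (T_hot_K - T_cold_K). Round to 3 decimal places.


Convert to Kelvin:
  T_hot = 43 + 273.15 = 316.15 K
  T_cold = 5 + 273.15 = 278.15 K
Apply Carnot COP formula:
  COP = T_hot_K / (T_hot_K - T_cold_K) = 316.15 / 38.0
  COP = 8.320

8.320


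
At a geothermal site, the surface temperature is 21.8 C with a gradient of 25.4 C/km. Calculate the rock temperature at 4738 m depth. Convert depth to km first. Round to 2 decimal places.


Convert depth to km: 4738 / 1000 = 4.738 km
Temperature increase = gradient * depth_km = 25.4 * 4.738 = 120.35 C
Temperature at depth = T_surface + delta_T = 21.8 + 120.35
T = 142.15 C

142.15


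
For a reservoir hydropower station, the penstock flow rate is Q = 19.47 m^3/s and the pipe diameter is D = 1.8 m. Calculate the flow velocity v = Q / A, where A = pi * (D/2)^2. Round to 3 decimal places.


Compute pipe cross-sectional area:
  A = pi * (D/2)^2 = pi * (1.8/2)^2 = 2.5447 m^2
Calculate velocity:
  v = Q / A = 19.47 / 2.5447
  v = 7.651 m/s

7.651


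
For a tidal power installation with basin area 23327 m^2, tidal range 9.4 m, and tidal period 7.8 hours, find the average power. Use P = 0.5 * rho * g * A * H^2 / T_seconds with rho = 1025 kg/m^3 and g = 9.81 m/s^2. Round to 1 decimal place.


Convert period to seconds: T = 7.8 * 3600 = 28080.0 s
H^2 = 9.4^2 = 88.36
P = 0.5 * rho * g * A * H^2 / T
P = 0.5 * 1025 * 9.81 * 23327 * 88.36 / 28080.0
P = 369045.9 W

369045.9


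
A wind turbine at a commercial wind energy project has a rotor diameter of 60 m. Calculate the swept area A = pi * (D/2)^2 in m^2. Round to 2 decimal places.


Compute the rotor radius:
  r = D / 2 = 60 / 2 = 30.0 m
Calculate swept area:
  A = pi * r^2 = pi * 30.0^2
  A = 2827.43 m^2

2827.43


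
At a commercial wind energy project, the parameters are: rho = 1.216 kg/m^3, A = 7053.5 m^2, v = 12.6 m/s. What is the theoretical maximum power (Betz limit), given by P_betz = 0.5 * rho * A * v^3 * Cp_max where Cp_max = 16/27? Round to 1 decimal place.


The Betz coefficient Cp_max = 16/27 = 0.5926
v^3 = 12.6^3 = 2000.376
P_betz = 0.5 * rho * A * v^3 * Cp_max
P_betz = 0.5 * 1.216 * 7053.5 * 2000.376 * 0.5926
P_betz = 5083655.4 W

5083655.4


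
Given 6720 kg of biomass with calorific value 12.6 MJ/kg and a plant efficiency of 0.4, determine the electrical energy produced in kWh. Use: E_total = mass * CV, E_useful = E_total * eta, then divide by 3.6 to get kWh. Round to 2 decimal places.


Total energy = mass * CV = 6720 * 12.6 = 84672.0 MJ
Useful energy = total * eta = 84672.0 * 0.4 = 33868.8 MJ
Convert to kWh: 33868.8 / 3.6
Useful energy = 9408.00 kWh

9408.00


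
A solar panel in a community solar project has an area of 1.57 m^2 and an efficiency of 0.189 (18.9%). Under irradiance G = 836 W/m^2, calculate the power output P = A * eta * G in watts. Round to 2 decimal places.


Use the solar power formula P = A * eta * G.
Given: A = 1.57 m^2, eta = 0.189, G = 836 W/m^2
P = 1.57 * 0.189 * 836
P = 248.07 W

248.07


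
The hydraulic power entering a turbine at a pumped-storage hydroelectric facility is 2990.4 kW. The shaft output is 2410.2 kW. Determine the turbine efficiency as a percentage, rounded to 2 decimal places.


Turbine efficiency = (output power / input power) * 100
eta = (2410.2 / 2990.4) * 100
eta = 80.60%

80.60


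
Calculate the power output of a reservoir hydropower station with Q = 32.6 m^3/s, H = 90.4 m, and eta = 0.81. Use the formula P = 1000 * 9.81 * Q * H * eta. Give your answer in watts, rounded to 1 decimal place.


Apply the hydropower formula P = rho * g * Q * H * eta
rho * g = 1000 * 9.81 = 9810.0
P = 9810.0 * 32.6 * 90.4 * 0.81
P = 23417474.5 W

23417474.5


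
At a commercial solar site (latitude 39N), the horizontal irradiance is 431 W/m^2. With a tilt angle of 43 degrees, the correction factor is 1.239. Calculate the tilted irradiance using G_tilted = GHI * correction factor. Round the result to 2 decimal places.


Identify the given values:
  GHI = 431 W/m^2, tilt correction factor = 1.239
Apply the formula G_tilted = GHI * factor:
  G_tilted = 431 * 1.239
  G_tilted = 534.01 W/m^2

534.01


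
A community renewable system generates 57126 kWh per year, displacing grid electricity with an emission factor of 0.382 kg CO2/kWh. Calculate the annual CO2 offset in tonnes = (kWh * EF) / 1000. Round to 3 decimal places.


CO2 offset in kg = generation * emission_factor
CO2 offset = 57126 * 0.382 = 21822.13 kg
Convert to tonnes:
  CO2 offset = 21822.13 / 1000 = 21.822 tonnes

21.822


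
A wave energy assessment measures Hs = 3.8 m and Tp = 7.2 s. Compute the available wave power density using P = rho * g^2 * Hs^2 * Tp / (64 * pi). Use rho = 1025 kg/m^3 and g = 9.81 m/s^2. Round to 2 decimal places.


Apply wave power formula:
  g^2 = 9.81^2 = 96.2361
  Hs^2 = 3.8^2 = 14.44
  Numerator = rho * g^2 * Hs^2 * Tp = 1025 * 96.2361 * 14.44 * 7.2 = 10255611.72
  Denominator = 64 * pi = 201.0619
  P = 10255611.72 / 201.0619 = 51007.23 W/m

51007.23


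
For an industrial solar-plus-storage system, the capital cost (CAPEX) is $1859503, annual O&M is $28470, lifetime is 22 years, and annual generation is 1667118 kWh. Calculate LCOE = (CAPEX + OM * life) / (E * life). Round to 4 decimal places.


Total cost = CAPEX + OM * lifetime = 1859503 + 28470 * 22 = 1859503 + 626340 = 2485843
Total generation = annual * lifetime = 1667118 * 22 = 36676596 kWh
LCOE = 2485843 / 36676596
LCOE = 0.0678 $/kWh

0.0678


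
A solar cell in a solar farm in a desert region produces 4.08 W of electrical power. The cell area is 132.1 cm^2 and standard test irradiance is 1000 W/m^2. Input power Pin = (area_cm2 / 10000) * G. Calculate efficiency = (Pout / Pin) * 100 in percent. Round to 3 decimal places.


First compute the input power:
  Pin = area_cm2 / 10000 * G = 132.1 / 10000 * 1000 = 13.21 W
Then compute efficiency:
  Efficiency = (Pout / Pin) * 100 = (4.08 / 13.21) * 100
  Efficiency = 30.886%

30.886


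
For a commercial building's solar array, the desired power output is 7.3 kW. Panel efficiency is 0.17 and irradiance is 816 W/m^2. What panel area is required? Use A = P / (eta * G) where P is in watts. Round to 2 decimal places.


Convert target power to watts: P = 7.3 * 1000 = 7300.0 W
Compute denominator: eta * G = 0.17 * 816 = 138.72
Required area A = P / (eta * G) = 7300.0 / 138.72
A = 52.62 m^2

52.62


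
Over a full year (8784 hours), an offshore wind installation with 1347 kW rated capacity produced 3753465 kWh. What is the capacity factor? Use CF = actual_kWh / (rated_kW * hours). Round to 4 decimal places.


Capacity factor = actual output / maximum possible output
Maximum possible = rated * hours = 1347 * 8784 = 11832048 kWh
CF = 3753465 / 11832048
CF = 0.3172

0.3172


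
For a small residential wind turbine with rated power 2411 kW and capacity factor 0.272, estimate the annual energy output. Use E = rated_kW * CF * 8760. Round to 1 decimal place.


Annual energy = rated_kW * capacity_factor * hours_per_year
Given: P_rated = 2411 kW, CF = 0.272, hours = 8760
E = 2411 * 0.272 * 8760
E = 5744737.9 kWh

5744737.9


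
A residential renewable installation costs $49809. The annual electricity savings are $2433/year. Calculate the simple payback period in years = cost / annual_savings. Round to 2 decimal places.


Simple payback period = initial cost / annual savings
Payback = 49809 / 2433
Payback = 20.47 years

20.47


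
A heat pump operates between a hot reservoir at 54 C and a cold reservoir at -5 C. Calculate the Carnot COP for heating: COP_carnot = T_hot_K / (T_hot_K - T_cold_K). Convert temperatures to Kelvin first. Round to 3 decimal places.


Convert to Kelvin:
  T_hot = 54 + 273.15 = 327.15 K
  T_cold = -5 + 273.15 = 268.15 K
Apply Carnot COP formula:
  COP = T_hot_K / (T_hot_K - T_cold_K) = 327.15 / 59.0
  COP = 5.545

5.545


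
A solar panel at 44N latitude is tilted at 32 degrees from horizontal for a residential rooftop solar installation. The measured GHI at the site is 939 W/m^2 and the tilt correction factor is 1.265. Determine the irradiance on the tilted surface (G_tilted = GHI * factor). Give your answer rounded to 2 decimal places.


Identify the given values:
  GHI = 939 W/m^2, tilt correction factor = 1.265
Apply the formula G_tilted = GHI * factor:
  G_tilted = 939 * 1.265
  G_tilted = 1187.84 W/m^2

1187.84


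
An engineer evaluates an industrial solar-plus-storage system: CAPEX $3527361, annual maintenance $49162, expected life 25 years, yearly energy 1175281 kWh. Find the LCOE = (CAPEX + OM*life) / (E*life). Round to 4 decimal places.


Total cost = CAPEX + OM * lifetime = 3527361 + 49162 * 25 = 3527361 + 1229050 = 4756411
Total generation = annual * lifetime = 1175281 * 25 = 29382025 kWh
LCOE = 4756411 / 29382025
LCOE = 0.1619 $/kWh

0.1619


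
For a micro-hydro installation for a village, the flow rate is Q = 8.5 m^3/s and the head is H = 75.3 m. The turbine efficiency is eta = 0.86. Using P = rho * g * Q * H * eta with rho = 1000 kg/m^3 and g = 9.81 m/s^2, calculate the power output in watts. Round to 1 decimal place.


Apply the hydropower formula P = rho * g * Q * H * eta
rho * g = 1000 * 9.81 = 9810.0
P = 9810.0 * 8.5 * 75.3 * 0.86
P = 5399845.8 W

5399845.8


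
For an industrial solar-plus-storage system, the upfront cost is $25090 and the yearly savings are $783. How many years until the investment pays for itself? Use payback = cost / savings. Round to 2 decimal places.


Simple payback period = initial cost / annual savings
Payback = 25090 / 783
Payback = 32.04 years

32.04


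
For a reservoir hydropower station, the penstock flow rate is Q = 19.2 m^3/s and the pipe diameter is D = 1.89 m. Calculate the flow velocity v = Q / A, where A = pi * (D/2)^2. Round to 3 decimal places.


Compute pipe cross-sectional area:
  A = pi * (D/2)^2 = pi * (1.89/2)^2 = 2.8055 m^2
Calculate velocity:
  v = Q / A = 19.2 / 2.8055
  v = 6.844 m/s

6.844


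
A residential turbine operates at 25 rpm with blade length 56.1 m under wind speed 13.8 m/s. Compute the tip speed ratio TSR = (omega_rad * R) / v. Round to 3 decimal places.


Convert rotational speed to rad/s:
  omega = 25 * 2 * pi / 60 = 2.618 rad/s
Compute tip speed:
  v_tip = omega * R = 2.618 * 56.1 = 146.869 m/s
Tip speed ratio:
  TSR = v_tip / v_wind = 146.869 / 13.8 = 10.643

10.643


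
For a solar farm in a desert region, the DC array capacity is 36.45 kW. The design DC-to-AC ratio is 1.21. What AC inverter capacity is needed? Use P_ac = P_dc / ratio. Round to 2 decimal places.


The inverter AC capacity is determined by the DC/AC ratio.
Given: P_dc = 36.45 kW, DC/AC ratio = 1.21
P_ac = P_dc / ratio = 36.45 / 1.21
P_ac = 30.12 kW

30.12


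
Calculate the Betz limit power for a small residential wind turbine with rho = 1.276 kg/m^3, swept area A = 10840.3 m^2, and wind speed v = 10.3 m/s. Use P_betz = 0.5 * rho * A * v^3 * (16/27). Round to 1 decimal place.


The Betz coefficient Cp_max = 16/27 = 0.5926
v^3 = 10.3^3 = 1092.727
P_betz = 0.5 * rho * A * v^3 * Cp_max
P_betz = 0.5 * 1.276 * 10840.3 * 1092.727 * 0.5926
P_betz = 4478472.1 W

4478472.1


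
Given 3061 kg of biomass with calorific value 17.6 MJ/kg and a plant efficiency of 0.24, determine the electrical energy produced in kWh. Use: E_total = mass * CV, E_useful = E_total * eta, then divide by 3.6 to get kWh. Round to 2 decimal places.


Total energy = mass * CV = 3061 * 17.6 = 53873.6 MJ
Useful energy = total * eta = 53873.6 * 0.24 = 12929.66 MJ
Convert to kWh: 12929.66 / 3.6
Useful energy = 3591.57 kWh

3591.57


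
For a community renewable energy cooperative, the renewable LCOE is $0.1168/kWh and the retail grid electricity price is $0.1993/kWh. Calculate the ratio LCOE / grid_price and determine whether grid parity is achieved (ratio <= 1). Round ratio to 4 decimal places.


Compare LCOE to grid price:
  LCOE = $0.1168/kWh, Grid price = $0.1993/kWh
  Ratio = LCOE / grid_price = 0.1168 / 0.1993 = 0.5861
  Grid parity achieved (ratio <= 1)? yes

0.5861


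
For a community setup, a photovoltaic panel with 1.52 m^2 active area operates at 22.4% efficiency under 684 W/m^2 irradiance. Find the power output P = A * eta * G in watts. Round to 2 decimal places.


Use the solar power formula P = A * eta * G.
Given: A = 1.52 m^2, eta = 0.224, G = 684 W/m^2
P = 1.52 * 0.224 * 684
P = 232.89 W

232.89


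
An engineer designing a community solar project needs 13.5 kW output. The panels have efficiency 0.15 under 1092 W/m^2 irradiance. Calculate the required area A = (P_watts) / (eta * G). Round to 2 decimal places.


Convert target power to watts: P = 13.5 * 1000 = 13500.0 W
Compute denominator: eta * G = 0.15 * 1092 = 163.8
Required area A = P / (eta * G) = 13500.0 / 163.8
A = 82.42 m^2

82.42


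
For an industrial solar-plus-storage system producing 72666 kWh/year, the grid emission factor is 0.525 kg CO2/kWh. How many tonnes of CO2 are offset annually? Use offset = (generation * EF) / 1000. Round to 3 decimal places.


CO2 offset in kg = generation * emission_factor
CO2 offset = 72666 * 0.525 = 38149.65 kg
Convert to tonnes:
  CO2 offset = 38149.65 / 1000 = 38.150 tonnes

38.150


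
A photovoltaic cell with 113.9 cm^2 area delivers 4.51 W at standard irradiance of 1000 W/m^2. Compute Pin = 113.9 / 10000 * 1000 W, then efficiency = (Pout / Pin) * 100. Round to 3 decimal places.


First compute the input power:
  Pin = area_cm2 / 10000 * G = 113.9 / 10000 * 1000 = 11.39 W
Then compute efficiency:
  Efficiency = (Pout / Pin) * 100 = (4.51 / 11.39) * 100
  Efficiency = 39.596%

39.596


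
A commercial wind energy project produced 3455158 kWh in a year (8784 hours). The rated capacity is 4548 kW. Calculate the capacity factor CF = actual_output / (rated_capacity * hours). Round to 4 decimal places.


Capacity factor = actual output / maximum possible output
Maximum possible = rated * hours = 4548 * 8784 = 39949632 kWh
CF = 3455158 / 39949632
CF = 0.0865

0.0865


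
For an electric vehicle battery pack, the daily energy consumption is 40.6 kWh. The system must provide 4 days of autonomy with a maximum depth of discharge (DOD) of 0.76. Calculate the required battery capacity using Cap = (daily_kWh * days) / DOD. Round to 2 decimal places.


Total energy needed = daily * days = 40.6 * 4 = 162.4 kWh
Account for depth of discharge:
  Cap = total_energy / DOD = 162.4 / 0.76
  Cap = 213.68 kWh

213.68


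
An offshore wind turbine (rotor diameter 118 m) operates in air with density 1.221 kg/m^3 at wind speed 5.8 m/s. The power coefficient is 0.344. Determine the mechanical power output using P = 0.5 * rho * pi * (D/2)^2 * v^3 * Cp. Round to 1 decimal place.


Step 1 -- Compute swept area:
  A = pi * (D/2)^2 = pi * (118/2)^2 = 10935.88 m^2
Step 2 -- Apply wind power equation:
  P = 0.5 * rho * A * v^3 * Cp
  v^3 = 5.8^3 = 195.112
  P = 0.5 * 1.221 * 10935.88 * 195.112 * 0.344
  P = 448107.3 W

448107.3


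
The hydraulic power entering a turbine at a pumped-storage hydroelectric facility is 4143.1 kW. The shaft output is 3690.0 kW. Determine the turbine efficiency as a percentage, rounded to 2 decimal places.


Turbine efficiency = (output power / input power) * 100
eta = (3690.0 / 4143.1) * 100
eta = 89.06%

89.06


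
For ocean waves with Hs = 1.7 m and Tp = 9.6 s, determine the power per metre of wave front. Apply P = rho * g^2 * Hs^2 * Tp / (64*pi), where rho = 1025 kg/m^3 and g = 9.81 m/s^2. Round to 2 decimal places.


Apply wave power formula:
  g^2 = 9.81^2 = 96.2361
  Hs^2 = 1.7^2 = 2.89
  Numerator = rho * g^2 * Hs^2 * Tp = 1025 * 96.2361 * 2.89 * 9.6 = 2736723.72
  Denominator = 64 * pi = 201.0619
  P = 2736723.72 / 201.0619 = 13611.35 W/m

13611.35


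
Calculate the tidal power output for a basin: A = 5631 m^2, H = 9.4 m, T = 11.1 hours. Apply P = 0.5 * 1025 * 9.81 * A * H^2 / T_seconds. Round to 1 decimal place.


Convert period to seconds: T = 11.1 * 3600 = 39960.0 s
H^2 = 9.4^2 = 88.36
P = 0.5 * rho * g * A * H^2 / T
P = 0.5 * 1025 * 9.81 * 5631 * 88.36 / 39960.0
P = 62600.6 W

62600.6


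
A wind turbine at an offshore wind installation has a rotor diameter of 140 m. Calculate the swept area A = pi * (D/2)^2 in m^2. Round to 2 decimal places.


Compute the rotor radius:
  r = D / 2 = 140 / 2 = 70.0 m
Calculate swept area:
  A = pi * r^2 = pi * 70.0^2
  A = 15393.80 m^2

15393.80


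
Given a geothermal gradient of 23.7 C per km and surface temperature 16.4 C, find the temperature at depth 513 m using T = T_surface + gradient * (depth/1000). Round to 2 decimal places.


Convert depth to km: 513 / 1000 = 0.513 km
Temperature increase = gradient * depth_km = 23.7 * 0.513 = 12.16 C
Temperature at depth = T_surface + delta_T = 16.4 + 12.16
T = 28.56 C

28.56


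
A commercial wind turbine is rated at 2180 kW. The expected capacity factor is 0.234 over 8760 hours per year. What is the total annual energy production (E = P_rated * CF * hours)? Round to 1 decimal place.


Annual energy = rated_kW * capacity_factor * hours_per_year
Given: P_rated = 2180 kW, CF = 0.234, hours = 8760
E = 2180 * 0.234 * 8760
E = 4468651.2 kWh

4468651.2


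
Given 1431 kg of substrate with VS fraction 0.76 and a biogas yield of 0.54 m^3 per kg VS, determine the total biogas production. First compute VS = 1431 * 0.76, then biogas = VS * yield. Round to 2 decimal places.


Compute volatile solids:
  VS = mass * VS_fraction = 1431 * 0.76 = 1087.56 kg
Calculate biogas volume:
  Biogas = VS * specific_yield = 1087.56 * 0.54
  Biogas = 587.28 m^3

587.28


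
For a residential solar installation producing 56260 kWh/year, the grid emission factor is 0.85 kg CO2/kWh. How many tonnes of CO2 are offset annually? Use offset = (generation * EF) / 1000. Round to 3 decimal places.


CO2 offset in kg = generation * emission_factor
CO2 offset = 56260 * 0.85 = 47821.0 kg
Convert to tonnes:
  CO2 offset = 47821.0 / 1000 = 47.821 tonnes

47.821


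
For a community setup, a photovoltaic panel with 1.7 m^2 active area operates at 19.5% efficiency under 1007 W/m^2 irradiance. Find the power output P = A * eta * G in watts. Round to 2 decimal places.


Use the solar power formula P = A * eta * G.
Given: A = 1.7 m^2, eta = 0.195, G = 1007 W/m^2
P = 1.7 * 0.195 * 1007
P = 333.82 W

333.82


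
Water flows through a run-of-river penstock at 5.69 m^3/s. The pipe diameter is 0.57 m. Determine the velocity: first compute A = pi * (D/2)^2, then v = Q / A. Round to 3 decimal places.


Compute pipe cross-sectional area:
  A = pi * (D/2)^2 = pi * (0.57/2)^2 = 0.2552 m^2
Calculate velocity:
  v = Q / A = 5.69 / 0.2552
  v = 22.298 m/s

22.298


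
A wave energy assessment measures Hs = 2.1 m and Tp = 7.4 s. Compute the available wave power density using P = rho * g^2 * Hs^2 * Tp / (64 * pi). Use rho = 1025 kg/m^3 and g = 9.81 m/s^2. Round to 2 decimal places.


Apply wave power formula:
  g^2 = 9.81^2 = 96.2361
  Hs^2 = 2.1^2 = 4.41
  Numerator = rho * g^2 * Hs^2 * Tp = 1025 * 96.2361 * 4.41 * 7.4 = 3219083.11
  Denominator = 64 * pi = 201.0619
  P = 3219083.11 / 201.0619 = 16010.41 W/m

16010.41


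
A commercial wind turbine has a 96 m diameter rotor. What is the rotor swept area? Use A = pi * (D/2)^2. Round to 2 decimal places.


Compute the rotor radius:
  r = D / 2 = 96 / 2 = 48.0 m
Calculate swept area:
  A = pi * r^2 = pi * 48.0^2
  A = 7238.23 m^2

7238.23


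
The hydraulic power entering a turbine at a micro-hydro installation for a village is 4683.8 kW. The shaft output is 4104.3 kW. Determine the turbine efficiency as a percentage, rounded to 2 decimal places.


Turbine efficiency = (output power / input power) * 100
eta = (4104.3 / 4683.8) * 100
eta = 87.63%

87.63


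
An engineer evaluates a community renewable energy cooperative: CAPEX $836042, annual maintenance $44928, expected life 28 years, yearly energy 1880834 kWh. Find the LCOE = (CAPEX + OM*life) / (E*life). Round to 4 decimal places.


Total cost = CAPEX + OM * lifetime = 836042 + 44928 * 28 = 836042 + 1257984 = 2094026
Total generation = annual * lifetime = 1880834 * 28 = 52663352 kWh
LCOE = 2094026 / 52663352
LCOE = 0.0398 $/kWh

0.0398


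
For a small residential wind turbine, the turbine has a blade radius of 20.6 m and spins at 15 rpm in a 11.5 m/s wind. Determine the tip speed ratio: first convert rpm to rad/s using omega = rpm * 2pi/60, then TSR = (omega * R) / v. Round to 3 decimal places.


Convert rotational speed to rad/s:
  omega = 15 * 2 * pi / 60 = 1.5708 rad/s
Compute tip speed:
  v_tip = omega * R = 1.5708 * 20.6 = 32.358 m/s
Tip speed ratio:
  TSR = v_tip / v_wind = 32.358 / 11.5 = 2.814

2.814


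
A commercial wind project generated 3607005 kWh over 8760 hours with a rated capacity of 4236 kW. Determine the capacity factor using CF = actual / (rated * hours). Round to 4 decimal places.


Capacity factor = actual output / maximum possible output
Maximum possible = rated * hours = 4236 * 8760 = 37107360 kWh
CF = 3607005 / 37107360
CF = 0.0972

0.0972


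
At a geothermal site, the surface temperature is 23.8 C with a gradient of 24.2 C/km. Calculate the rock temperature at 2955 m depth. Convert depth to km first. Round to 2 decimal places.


Convert depth to km: 2955 / 1000 = 2.955 km
Temperature increase = gradient * depth_km = 24.2 * 2.955 = 71.51 C
Temperature at depth = T_surface + delta_T = 23.8 + 71.51
T = 95.31 C

95.31


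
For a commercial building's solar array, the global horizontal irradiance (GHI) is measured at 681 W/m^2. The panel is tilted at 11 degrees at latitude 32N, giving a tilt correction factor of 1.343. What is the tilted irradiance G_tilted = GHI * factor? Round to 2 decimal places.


Identify the given values:
  GHI = 681 W/m^2, tilt correction factor = 1.343
Apply the formula G_tilted = GHI * factor:
  G_tilted = 681 * 1.343
  G_tilted = 914.58 W/m^2

914.58


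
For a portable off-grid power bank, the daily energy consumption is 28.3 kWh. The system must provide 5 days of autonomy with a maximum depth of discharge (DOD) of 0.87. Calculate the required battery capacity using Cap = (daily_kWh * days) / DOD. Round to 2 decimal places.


Total energy needed = daily * days = 28.3 * 5 = 141.5 kWh
Account for depth of discharge:
  Cap = total_energy / DOD = 141.5 / 0.87
  Cap = 162.64 kWh

162.64


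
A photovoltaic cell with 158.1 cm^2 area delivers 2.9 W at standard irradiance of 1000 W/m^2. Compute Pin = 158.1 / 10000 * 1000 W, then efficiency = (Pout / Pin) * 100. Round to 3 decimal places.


First compute the input power:
  Pin = area_cm2 / 10000 * G = 158.1 / 10000 * 1000 = 15.81 W
Then compute efficiency:
  Efficiency = (Pout / Pin) * 100 = (2.9 / 15.81) * 100
  Efficiency = 18.343%

18.343


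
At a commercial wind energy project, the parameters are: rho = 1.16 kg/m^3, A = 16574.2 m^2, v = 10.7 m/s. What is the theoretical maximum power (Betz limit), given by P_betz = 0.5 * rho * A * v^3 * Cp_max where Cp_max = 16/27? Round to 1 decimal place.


The Betz coefficient Cp_max = 16/27 = 0.5926
v^3 = 10.7^3 = 1225.043
P_betz = 0.5 * rho * A * v^3 * Cp_max
P_betz = 0.5 * 1.16 * 16574.2 * 1225.043 * 0.5926
P_betz = 6978597.0 W

6978597.0


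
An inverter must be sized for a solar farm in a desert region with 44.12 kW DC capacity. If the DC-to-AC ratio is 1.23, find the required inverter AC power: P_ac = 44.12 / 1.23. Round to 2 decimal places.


The inverter AC capacity is determined by the DC/AC ratio.
Given: P_dc = 44.12 kW, DC/AC ratio = 1.23
P_ac = P_dc / ratio = 44.12 / 1.23
P_ac = 35.87 kW

35.87


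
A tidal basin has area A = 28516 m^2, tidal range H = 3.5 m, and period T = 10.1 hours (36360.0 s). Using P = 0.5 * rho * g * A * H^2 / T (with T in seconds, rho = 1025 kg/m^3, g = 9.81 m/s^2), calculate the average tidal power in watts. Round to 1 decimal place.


Convert period to seconds: T = 10.1 * 3600 = 36360.0 s
H^2 = 3.5^2 = 12.25
P = 0.5 * rho * g * A * H^2 / T
P = 0.5 * 1025 * 9.81 * 28516 * 12.25 / 36360.0
P = 48301.8 W

48301.8


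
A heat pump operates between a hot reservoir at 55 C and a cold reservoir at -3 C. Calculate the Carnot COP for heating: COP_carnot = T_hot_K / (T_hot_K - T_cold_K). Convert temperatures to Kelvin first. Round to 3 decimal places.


Convert to Kelvin:
  T_hot = 55 + 273.15 = 328.15 K
  T_cold = -3 + 273.15 = 270.15 K
Apply Carnot COP formula:
  COP = T_hot_K / (T_hot_K - T_cold_K) = 328.15 / 58.0
  COP = 5.658

5.658


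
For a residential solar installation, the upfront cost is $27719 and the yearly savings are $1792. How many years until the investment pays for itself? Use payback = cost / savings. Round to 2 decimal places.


Simple payback period = initial cost / annual savings
Payback = 27719 / 1792
Payback = 15.47 years

15.47


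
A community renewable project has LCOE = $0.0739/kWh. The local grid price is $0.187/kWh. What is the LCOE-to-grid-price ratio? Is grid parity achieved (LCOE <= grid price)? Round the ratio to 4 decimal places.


Compare LCOE to grid price:
  LCOE = $0.0739/kWh, Grid price = $0.187/kWh
  Ratio = LCOE / grid_price = 0.0739 / 0.187 = 0.3952
  Grid parity achieved (ratio <= 1)? yes

0.3952


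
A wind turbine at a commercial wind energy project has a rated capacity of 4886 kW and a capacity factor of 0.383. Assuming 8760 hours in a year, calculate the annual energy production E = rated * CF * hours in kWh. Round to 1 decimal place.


Annual energy = rated_kW * capacity_factor * hours_per_year
Given: P_rated = 4886 kW, CF = 0.383, hours = 8760
E = 4886 * 0.383 * 8760
E = 16392920.9 kWh

16392920.9


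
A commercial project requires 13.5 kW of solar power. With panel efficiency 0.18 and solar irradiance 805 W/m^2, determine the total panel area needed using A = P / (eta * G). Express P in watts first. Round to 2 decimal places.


Convert target power to watts: P = 13.5 * 1000 = 13500.0 W
Compute denominator: eta * G = 0.18 * 805 = 144.9
Required area A = P / (eta * G) = 13500.0 / 144.9
A = 93.17 m^2

93.17


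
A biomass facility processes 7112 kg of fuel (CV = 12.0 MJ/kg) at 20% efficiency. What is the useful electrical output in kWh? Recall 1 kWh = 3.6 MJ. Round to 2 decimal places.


Total energy = mass * CV = 7112 * 12.0 = 85344.0 MJ
Useful energy = total * eta = 85344.0 * 0.2 = 17068.8 MJ
Convert to kWh: 17068.8 / 3.6
Useful energy = 4741.33 kWh

4741.33


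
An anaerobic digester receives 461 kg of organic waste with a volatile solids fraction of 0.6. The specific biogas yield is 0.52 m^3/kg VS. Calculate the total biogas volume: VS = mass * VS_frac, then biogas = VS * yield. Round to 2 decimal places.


Compute volatile solids:
  VS = mass * VS_fraction = 461 * 0.6 = 276.6 kg
Calculate biogas volume:
  Biogas = VS * specific_yield = 276.6 * 0.52
  Biogas = 143.83 m^3

143.83


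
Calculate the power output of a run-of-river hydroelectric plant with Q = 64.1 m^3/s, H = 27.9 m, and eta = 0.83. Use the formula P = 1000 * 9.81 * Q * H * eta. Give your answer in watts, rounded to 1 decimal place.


Apply the hydropower formula P = rho * g * Q * H * eta
rho * g = 1000 * 9.81 = 9810.0
P = 9810.0 * 64.1 * 27.9 * 0.83
P = 14561607.9 W

14561607.9
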